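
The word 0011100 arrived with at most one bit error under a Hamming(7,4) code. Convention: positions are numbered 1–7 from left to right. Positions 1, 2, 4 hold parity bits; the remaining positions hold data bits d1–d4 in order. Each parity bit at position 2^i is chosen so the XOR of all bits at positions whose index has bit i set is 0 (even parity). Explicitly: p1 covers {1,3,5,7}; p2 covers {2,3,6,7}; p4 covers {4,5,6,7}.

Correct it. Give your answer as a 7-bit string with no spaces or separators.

0111100

s1 (pos 1,3,5,7): 0⊕1⊕1⊕0 = 0
s2 (pos 2,3,6,7): 0⊕1⊕0⊕0 = 1
s4 (pos 4,5,6,7): 1⊕1⊕0⊕0 = 0
Syndrome s4…s1 = 010 → error at position 2.
Flip position 2: 0011100 → 0111100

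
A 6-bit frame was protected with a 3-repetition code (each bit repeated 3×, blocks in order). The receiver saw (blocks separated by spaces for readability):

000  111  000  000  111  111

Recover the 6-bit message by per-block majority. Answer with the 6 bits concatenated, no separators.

Block 1 (000): 0 ones → 0
Block 2 (111): 3 ones → 1
Block 3 (000): 0 ones → 0
Block 4 (000): 0 ones → 0
Block 5 (111): 3 ones → 1
Block 6 (111): 3 ones → 1

010011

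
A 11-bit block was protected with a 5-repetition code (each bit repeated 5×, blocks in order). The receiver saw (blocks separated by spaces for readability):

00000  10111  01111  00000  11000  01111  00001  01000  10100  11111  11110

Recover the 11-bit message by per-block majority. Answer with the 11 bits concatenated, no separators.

01100100011

Block 1 (00000): 0 ones → 0
Block 2 (10111): 4 ones → 1
Block 3 (01111): 4 ones → 1
Block 4 (00000): 0 ones → 0
Block 5 (11000): 2 ones → 0
Block 6 (01111): 4 ones → 1
Block 7 (00001): 1 one → 0
Block 8 (01000): 1 one → 0
Block 9 (10100): 2 ones → 0
Block 10 (11111): 5 ones → 1
Block 11 (11110): 4 ones → 1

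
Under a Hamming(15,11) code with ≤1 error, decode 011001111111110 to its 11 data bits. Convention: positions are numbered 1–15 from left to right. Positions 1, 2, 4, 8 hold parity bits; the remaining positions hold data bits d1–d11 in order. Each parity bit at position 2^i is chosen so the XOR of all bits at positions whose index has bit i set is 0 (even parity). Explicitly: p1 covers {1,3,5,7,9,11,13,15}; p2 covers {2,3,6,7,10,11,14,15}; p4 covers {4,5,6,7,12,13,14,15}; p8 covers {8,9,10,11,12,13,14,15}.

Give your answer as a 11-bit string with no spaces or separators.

s1 (pos 1,3,5,7,9,11,13,15): 0⊕1⊕0⊕1⊕1⊕1⊕1⊕0 = 1
s2 (pos 2,3,6,7,10,11,14,15): 1⊕1⊕1⊕1⊕1⊕1⊕1⊕0 = 1
s4 (pos 4,5,6,7,12,13,14,15): 0⊕0⊕1⊕1⊕1⊕1⊕1⊕0 = 1
s8 (pos 8,9,10,11,12,13,14,15): 1⊕1⊕1⊕1⊕1⊕1⊕1⊕0 = 1
Syndrome s8…s1 = 1111 → error at position 15.
Flip position 15: 011001111111110 → 011001111111111
Read data bits from positions 3,5,6,7,9,10,11,12,13,14,15: 10111111111

10111111111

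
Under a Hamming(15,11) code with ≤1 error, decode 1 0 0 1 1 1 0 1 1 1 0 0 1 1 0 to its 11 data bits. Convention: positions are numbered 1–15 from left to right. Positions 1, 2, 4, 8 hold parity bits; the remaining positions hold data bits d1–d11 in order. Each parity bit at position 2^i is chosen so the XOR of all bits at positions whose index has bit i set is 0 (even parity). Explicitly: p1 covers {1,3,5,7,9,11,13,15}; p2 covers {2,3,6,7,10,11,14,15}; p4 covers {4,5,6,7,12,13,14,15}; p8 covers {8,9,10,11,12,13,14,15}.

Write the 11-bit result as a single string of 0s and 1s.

s1 (pos 1,3,5,7,9,11,13,15): 1⊕0⊕1⊕0⊕1⊕0⊕1⊕0 = 0
s2 (pos 2,3,6,7,10,11,14,15): 0⊕0⊕1⊕0⊕1⊕0⊕1⊕0 = 1
s4 (pos 4,5,6,7,12,13,14,15): 1⊕1⊕1⊕0⊕0⊕1⊕1⊕0 = 1
s8 (pos 8,9,10,11,12,13,14,15): 1⊕1⊕1⊕0⊕0⊕1⊕1⊕0 = 1
Syndrome s8…s1 = 1110 → error at position 14.
Flip position 14: 100111011100110 → 100111011100100
Read data bits from positions 3,5,6,7,9,10,11,12,13,14,15: 01101100100

01101100100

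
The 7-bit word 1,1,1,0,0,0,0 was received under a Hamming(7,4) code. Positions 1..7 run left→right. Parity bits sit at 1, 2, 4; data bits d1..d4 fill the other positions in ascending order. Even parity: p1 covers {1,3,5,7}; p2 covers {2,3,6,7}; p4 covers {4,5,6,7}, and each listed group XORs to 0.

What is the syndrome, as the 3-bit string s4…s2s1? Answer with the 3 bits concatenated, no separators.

000

s1 (pos 1,3,5,7): 1⊕1⊕0⊕0 = 0
s2 (pos 2,3,6,7): 1⊕1⊕0⊕0 = 0
s4 (pos 4,5,6,7): 0⊕0⊕0⊕0 = 0
Syndrome s4…s1 = 000 → no error.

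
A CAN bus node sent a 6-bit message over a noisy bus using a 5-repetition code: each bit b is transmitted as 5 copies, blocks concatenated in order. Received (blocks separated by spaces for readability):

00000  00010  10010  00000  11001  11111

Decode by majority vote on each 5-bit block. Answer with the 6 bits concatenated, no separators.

Block 1 (00000): 0 ones → 0
Block 2 (00010): 1 one → 0
Block 3 (10010): 2 ones → 0
Block 4 (00000): 0 ones → 0
Block 5 (11001): 3 ones → 1
Block 6 (11111): 5 ones → 1

000011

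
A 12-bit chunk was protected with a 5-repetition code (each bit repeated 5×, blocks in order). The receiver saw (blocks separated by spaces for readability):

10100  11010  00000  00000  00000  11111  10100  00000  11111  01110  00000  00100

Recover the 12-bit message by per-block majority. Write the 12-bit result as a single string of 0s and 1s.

Block 1 (10100): 2 ones → 0
Block 2 (11010): 3 ones → 1
Block 3 (00000): 0 ones → 0
Block 4 (00000): 0 ones → 0
Block 5 (00000): 0 ones → 0
Block 6 (11111): 5 ones → 1
Block 7 (10100): 2 ones → 0
Block 8 (00000): 0 ones → 0
Block 9 (11111): 5 ones → 1
Block 10 (01110): 3 ones → 1
Block 11 (00000): 0 ones → 0
Block 12 (00100): 1 one → 0

010001001100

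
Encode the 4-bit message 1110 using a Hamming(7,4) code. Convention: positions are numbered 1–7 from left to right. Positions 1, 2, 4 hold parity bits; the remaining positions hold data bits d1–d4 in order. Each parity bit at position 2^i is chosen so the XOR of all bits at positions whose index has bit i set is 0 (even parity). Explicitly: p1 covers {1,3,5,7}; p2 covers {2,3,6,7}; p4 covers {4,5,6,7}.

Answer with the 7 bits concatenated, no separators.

0010110

Place data at non-parity positions: p1 p2 1 p4 1 1 0
p1 (pos 1,3,5,7): XOR of data positions = 1⊕1⊕0 = 0
p2 (pos 2,3,6,7): XOR of data positions = 1⊕1⊕0 = 0
p4 (pos 4,5,6,7): XOR of data positions = 1⊕1⊕0 = 0
Codeword: 0010110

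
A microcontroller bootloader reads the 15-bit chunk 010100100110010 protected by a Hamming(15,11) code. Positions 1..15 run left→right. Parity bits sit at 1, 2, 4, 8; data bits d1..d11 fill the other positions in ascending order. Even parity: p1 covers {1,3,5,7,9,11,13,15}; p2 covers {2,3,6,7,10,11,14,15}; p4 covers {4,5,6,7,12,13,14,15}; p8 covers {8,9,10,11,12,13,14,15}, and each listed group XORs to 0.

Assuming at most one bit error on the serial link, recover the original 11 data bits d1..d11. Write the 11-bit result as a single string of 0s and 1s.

s1 (pos 1,3,5,7,9,11,13,15): 0⊕0⊕0⊕1⊕0⊕1⊕0⊕0 = 0
s2 (pos 2,3,6,7,10,11,14,15): 1⊕0⊕0⊕1⊕1⊕1⊕1⊕0 = 1
s4 (pos 4,5,6,7,12,13,14,15): 1⊕0⊕0⊕1⊕0⊕0⊕1⊕0 = 1
s8 (pos 8,9,10,11,12,13,14,15): 0⊕0⊕1⊕1⊕0⊕0⊕1⊕0 = 1
Syndrome s8…s1 = 1110 → error at position 14.
Flip position 14: 010100100110010 → 010100100110000
Read data bits from positions 3,5,6,7,9,10,11,12,13,14,15: 00010110000

00010110000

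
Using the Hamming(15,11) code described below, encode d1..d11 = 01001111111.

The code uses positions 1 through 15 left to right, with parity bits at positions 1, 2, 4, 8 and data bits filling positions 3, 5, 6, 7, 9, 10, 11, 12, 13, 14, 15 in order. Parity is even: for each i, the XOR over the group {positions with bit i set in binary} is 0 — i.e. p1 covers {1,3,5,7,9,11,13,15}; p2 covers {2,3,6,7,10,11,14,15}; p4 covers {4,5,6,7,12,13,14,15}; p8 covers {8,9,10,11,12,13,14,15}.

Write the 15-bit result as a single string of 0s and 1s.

Place data at non-parity positions: p1 p2 0 p4 1 0 0 p8 1 1 1 1 1 1 1
p1 (pos 1,3,5,7,9,11,13,15): XOR of data positions = 0⊕1⊕0⊕1⊕1⊕1⊕1 = 1
p2 (pos 2,3,6,7,10,11,14,15): XOR of data positions = 0⊕0⊕0⊕1⊕1⊕1⊕1 = 0
p4 (pos 4,5,6,7,12,13,14,15): XOR of data positions = 1⊕0⊕0⊕1⊕1⊕1⊕1 = 1
p8 (pos 8,9,10,11,12,13,14,15): XOR of data positions = 1⊕1⊕1⊕1⊕1⊕1⊕1 = 1
Codeword: 100110011111111

100110011111111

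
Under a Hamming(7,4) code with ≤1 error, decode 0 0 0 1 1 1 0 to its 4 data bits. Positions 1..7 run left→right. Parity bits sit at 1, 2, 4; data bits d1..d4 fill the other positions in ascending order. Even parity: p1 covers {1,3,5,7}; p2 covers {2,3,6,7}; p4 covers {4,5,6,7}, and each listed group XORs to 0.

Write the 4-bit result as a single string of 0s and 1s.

0111

s1 (pos 1,3,5,7): 0⊕0⊕1⊕0 = 1
s2 (pos 2,3,6,7): 0⊕0⊕1⊕0 = 1
s4 (pos 4,5,6,7): 1⊕1⊕1⊕0 = 1
Syndrome s4…s1 = 111 → error at position 7.
Flip position 7: 0001110 → 0001111
Read data bits from positions 3,5,6,7: 0111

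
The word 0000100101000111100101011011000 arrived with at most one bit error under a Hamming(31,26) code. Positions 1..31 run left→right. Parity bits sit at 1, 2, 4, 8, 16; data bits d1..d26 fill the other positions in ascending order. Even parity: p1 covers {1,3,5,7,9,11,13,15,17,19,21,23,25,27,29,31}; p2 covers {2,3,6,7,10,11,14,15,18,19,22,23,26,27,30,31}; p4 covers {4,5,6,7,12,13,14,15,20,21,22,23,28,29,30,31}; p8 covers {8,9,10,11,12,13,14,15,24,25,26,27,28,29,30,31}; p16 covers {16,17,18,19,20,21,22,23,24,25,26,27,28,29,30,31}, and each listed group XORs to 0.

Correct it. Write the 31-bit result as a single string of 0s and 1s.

0010100101000111100101011011000

s1 (pos 1,3,5,7,9,11,13,15,17,19,21,23,25,27,29,31): 0⊕0⊕1⊕0⊕0⊕0⊕0⊕1⊕1⊕0⊕0⊕0⊕1⊕1⊕0⊕0 = 1
s2 (pos 2,3,6,7,10,11,14,15,18,19,22,23,26,27,30,31): 0⊕0⊕0⊕0⊕1⊕0⊕1⊕1⊕0⊕0⊕1⊕0⊕0⊕1⊕0⊕0 = 1
s4 (pos 4,5,6,7,12,13,14,15,20,21,22,23,28,29,30,31): 0⊕1⊕0⊕0⊕0⊕0⊕1⊕1⊕1⊕0⊕1⊕0⊕1⊕0⊕0⊕0 = 0
s8 (pos 8,9,10,11,12,13,14,15,24,25,26,27,28,29,30,31): 1⊕0⊕1⊕0⊕0⊕0⊕1⊕1⊕1⊕1⊕0⊕1⊕1⊕0⊕0⊕0 = 0
s16 (pos 16,17,18,19,20,21,22,23,24,25,26,27,28,29,30,31): 1⊕1⊕0⊕0⊕1⊕0⊕1⊕0⊕1⊕1⊕0⊕1⊕1⊕0⊕0⊕0 = 0
Syndrome s16…s1 = 00011 → error at position 3.
Flip position 3: 0000100101000111100101011011000 → 0010100101000111100101011011000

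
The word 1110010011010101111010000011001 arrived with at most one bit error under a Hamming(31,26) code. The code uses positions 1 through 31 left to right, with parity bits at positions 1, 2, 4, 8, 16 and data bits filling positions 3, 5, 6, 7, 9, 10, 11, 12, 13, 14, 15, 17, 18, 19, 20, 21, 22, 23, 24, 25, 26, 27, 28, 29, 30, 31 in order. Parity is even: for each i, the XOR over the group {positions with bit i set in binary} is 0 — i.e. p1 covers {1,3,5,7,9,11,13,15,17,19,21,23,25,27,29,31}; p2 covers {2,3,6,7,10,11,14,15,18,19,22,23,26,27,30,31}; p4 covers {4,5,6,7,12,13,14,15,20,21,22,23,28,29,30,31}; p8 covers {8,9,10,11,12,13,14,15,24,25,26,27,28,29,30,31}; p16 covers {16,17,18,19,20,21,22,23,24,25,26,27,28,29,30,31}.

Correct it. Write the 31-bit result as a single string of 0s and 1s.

s1 (pos 1,3,5,7,9,11,13,15,17,19,21,23,25,27,29,31): 1⊕1⊕0⊕0⊕1⊕0⊕0⊕0⊕1⊕1⊕1⊕0⊕0⊕1⊕0⊕1 = 0
s2 (pos 2,3,6,7,10,11,14,15,18,19,22,23,26,27,30,31): 1⊕1⊕1⊕0⊕1⊕0⊕1⊕0⊕1⊕1⊕0⊕0⊕0⊕1⊕0⊕1 = 1
s4 (pos 4,5,6,7,12,13,14,15,20,21,22,23,28,29,30,31): 0⊕0⊕1⊕0⊕1⊕0⊕1⊕0⊕0⊕1⊕0⊕0⊕1⊕0⊕0⊕1 = 0
s8 (pos 8,9,10,11,12,13,14,15,24,25,26,27,28,29,30,31): 0⊕1⊕1⊕0⊕1⊕0⊕1⊕0⊕0⊕0⊕0⊕1⊕1⊕0⊕0⊕1 = 1
s16 (pos 16,17,18,19,20,21,22,23,24,25,26,27,28,29,30,31): 1⊕1⊕1⊕1⊕0⊕1⊕0⊕0⊕0⊕0⊕0⊕1⊕1⊕0⊕0⊕1 = 0
Syndrome s16…s1 = 01010 → error at position 10.
Flip position 10: 1110010011010101111010000011001 → 1110010010010101111010000011001

1110010010010101111010000011001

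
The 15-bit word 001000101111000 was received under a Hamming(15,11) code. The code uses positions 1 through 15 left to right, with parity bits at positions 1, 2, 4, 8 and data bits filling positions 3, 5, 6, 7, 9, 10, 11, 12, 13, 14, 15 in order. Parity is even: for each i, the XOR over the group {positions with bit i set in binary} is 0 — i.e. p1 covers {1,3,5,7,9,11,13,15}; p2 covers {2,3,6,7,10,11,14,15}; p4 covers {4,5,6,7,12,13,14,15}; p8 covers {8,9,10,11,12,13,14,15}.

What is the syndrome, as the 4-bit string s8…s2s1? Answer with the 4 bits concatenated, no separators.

0000

s1 (pos 1,3,5,7,9,11,13,15): 0⊕1⊕0⊕1⊕1⊕1⊕0⊕0 = 0
s2 (pos 2,3,6,7,10,11,14,15): 0⊕1⊕0⊕1⊕1⊕1⊕0⊕0 = 0
s4 (pos 4,5,6,7,12,13,14,15): 0⊕0⊕0⊕1⊕1⊕0⊕0⊕0 = 0
s8 (pos 8,9,10,11,12,13,14,15): 0⊕1⊕1⊕1⊕1⊕0⊕0⊕0 = 0
Syndrome s8…s1 = 0000 → no error.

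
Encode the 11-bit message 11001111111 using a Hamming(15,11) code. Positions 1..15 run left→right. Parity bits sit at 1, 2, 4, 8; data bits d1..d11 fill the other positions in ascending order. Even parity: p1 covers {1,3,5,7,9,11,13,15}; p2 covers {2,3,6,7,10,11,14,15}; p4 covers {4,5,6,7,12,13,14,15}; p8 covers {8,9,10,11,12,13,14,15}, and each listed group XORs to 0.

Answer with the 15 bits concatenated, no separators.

011110011111111

Place data at non-parity positions: p1 p2 1 p4 1 0 0 p8 1 1 1 1 1 1 1
p1 (pos 1,3,5,7,9,11,13,15): XOR of data positions = 1⊕1⊕0⊕1⊕1⊕1⊕1 = 0
p2 (pos 2,3,6,7,10,11,14,15): XOR of data positions = 1⊕0⊕0⊕1⊕1⊕1⊕1 = 1
p4 (pos 4,5,6,7,12,13,14,15): XOR of data positions = 1⊕0⊕0⊕1⊕1⊕1⊕1 = 1
p8 (pos 8,9,10,11,12,13,14,15): XOR of data positions = 1⊕1⊕1⊕1⊕1⊕1⊕1 = 1
Codeword: 011110011111111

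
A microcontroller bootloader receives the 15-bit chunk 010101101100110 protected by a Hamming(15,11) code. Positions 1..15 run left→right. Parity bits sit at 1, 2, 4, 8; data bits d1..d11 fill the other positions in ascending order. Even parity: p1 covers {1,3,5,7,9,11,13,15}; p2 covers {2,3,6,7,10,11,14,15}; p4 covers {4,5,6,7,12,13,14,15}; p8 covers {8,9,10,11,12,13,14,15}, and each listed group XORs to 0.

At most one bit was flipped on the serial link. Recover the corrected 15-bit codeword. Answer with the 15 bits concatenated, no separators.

s1 (pos 1,3,5,7,9,11,13,15): 0⊕0⊕0⊕1⊕1⊕0⊕1⊕0 = 1
s2 (pos 2,3,6,7,10,11,14,15): 1⊕0⊕1⊕1⊕1⊕0⊕1⊕0 = 1
s4 (pos 4,5,6,7,12,13,14,15): 1⊕0⊕1⊕1⊕0⊕1⊕1⊕0 = 1
s8 (pos 8,9,10,11,12,13,14,15): 0⊕1⊕1⊕0⊕0⊕1⊕1⊕0 = 0
Syndrome s8…s1 = 0111 → error at position 7.
Flip position 7: 010101101100110 → 010101001100110

010101001100110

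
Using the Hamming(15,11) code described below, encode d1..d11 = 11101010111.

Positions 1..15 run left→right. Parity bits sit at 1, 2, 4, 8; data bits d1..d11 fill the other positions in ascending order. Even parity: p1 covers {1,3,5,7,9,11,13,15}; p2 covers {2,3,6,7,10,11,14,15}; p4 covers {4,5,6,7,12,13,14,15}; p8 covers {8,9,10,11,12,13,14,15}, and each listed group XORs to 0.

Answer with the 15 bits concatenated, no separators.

011111011010111

Place data at non-parity positions: p1 p2 1 p4 1 1 0 p8 1 0 1 0 1 1 1
p1 (pos 1,3,5,7,9,11,13,15): XOR of data positions = 1⊕1⊕0⊕1⊕1⊕1⊕1 = 0
p2 (pos 2,3,6,7,10,11,14,15): XOR of data positions = 1⊕1⊕0⊕0⊕1⊕1⊕1 = 1
p4 (pos 4,5,6,7,12,13,14,15): XOR of data positions = 1⊕1⊕0⊕0⊕1⊕1⊕1 = 1
p8 (pos 8,9,10,11,12,13,14,15): XOR of data positions = 1⊕0⊕1⊕0⊕1⊕1⊕1 = 1
Codeword: 011111011010111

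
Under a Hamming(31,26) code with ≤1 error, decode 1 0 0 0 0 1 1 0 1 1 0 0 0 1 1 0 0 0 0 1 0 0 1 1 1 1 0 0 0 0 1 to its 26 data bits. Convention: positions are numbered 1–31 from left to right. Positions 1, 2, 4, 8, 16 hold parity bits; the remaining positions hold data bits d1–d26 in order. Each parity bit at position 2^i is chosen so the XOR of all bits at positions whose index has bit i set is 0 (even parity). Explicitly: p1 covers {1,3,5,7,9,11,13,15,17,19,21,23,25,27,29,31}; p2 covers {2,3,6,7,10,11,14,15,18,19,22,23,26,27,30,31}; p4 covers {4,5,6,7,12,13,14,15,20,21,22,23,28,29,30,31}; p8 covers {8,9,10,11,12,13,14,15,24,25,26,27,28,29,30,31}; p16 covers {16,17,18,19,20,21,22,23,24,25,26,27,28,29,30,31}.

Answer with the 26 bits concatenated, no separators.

s1 (pos 1,3,5,7,9,11,13,15,17,19,21,23,25,27,29,31): 1⊕0⊕0⊕1⊕1⊕0⊕0⊕1⊕0⊕0⊕0⊕1⊕1⊕0⊕0⊕1 = 1
s2 (pos 2,3,6,7,10,11,14,15,18,19,22,23,26,27,30,31): 0⊕0⊕1⊕1⊕1⊕0⊕1⊕1⊕0⊕0⊕0⊕1⊕1⊕0⊕0⊕1 = 0
s4 (pos 4,5,6,7,12,13,14,15,20,21,22,23,28,29,30,31): 0⊕0⊕1⊕1⊕0⊕0⊕1⊕1⊕1⊕0⊕0⊕1⊕0⊕0⊕0⊕1 = 1
s8 (pos 8,9,10,11,12,13,14,15,24,25,26,27,28,29,30,31): 0⊕1⊕1⊕0⊕0⊕0⊕1⊕1⊕1⊕1⊕1⊕0⊕0⊕0⊕0⊕1 = 0
s16 (pos 16,17,18,19,20,21,22,23,24,25,26,27,28,29,30,31): 0⊕0⊕0⊕0⊕1⊕0⊕0⊕1⊕1⊕1⊕1⊕0⊕0⊕0⊕0⊕1 = 0
Syndrome s16…s1 = 00101 → error at position 5.
Flip position 5: 1000011011000110000100111100001 → 1000111011000110000100111100001
Read data bits from positions 3,5,6,7,9,10,11,12,13,14,15,17,18,19,20,21,22,23,24,25,26,27,28,29,30,31: 01111100011000100111100001

01111100011000100111100001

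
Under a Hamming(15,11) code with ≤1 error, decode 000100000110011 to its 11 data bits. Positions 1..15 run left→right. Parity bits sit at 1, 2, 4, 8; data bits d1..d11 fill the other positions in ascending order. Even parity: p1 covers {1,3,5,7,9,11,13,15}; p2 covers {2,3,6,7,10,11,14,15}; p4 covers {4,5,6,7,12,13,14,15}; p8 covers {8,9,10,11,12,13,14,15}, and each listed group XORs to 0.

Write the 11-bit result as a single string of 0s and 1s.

s1 (pos 1,3,5,7,9,11,13,15): 0⊕0⊕0⊕0⊕0⊕1⊕0⊕1 = 0
s2 (pos 2,3,6,7,10,11,14,15): 0⊕0⊕0⊕0⊕1⊕1⊕1⊕1 = 0
s4 (pos 4,5,6,7,12,13,14,15): 1⊕0⊕0⊕0⊕0⊕0⊕1⊕1 = 1
s8 (pos 8,9,10,11,12,13,14,15): 0⊕0⊕1⊕1⊕0⊕0⊕1⊕1 = 0
Syndrome s8…s1 = 0100 → error at position 4.
Flip position 4: 000100000110011 → 000000000110011
Read data bits from positions 3,5,6,7,9,10,11,12,13,14,15: 00000110011

00000110011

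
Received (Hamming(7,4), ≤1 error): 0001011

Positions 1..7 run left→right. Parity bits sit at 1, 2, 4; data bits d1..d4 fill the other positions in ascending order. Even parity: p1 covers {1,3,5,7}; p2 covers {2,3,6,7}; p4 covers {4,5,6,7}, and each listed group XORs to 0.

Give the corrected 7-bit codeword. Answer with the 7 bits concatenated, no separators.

s1 (pos 1,3,5,7): 0⊕0⊕0⊕1 = 1
s2 (pos 2,3,6,7): 0⊕0⊕1⊕1 = 0
s4 (pos 4,5,6,7): 1⊕0⊕1⊕1 = 1
Syndrome s4…s1 = 101 → error at position 5.
Flip position 5: 0001011 → 0001111

0001111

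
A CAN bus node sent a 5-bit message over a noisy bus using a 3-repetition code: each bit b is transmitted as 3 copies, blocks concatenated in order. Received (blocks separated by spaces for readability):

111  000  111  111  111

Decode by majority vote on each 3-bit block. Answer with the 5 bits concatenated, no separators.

Block 1 (111): 3 ones → 1
Block 2 (000): 0 ones → 0
Block 3 (111): 3 ones → 1
Block 4 (111): 3 ones → 1
Block 5 (111): 3 ones → 1

10111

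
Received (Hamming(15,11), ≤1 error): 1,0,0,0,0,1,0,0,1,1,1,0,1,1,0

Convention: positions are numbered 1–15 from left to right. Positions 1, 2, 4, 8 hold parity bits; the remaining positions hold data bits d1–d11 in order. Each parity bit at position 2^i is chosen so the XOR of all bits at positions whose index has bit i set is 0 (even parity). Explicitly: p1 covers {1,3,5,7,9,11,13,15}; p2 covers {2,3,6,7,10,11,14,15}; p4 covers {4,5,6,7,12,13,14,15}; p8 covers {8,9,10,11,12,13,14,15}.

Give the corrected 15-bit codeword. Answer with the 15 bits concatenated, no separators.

100001001111110

s1 (pos 1,3,5,7,9,11,13,15): 1⊕0⊕0⊕0⊕1⊕1⊕1⊕0 = 0
s2 (pos 2,3,6,7,10,11,14,15): 0⊕0⊕1⊕0⊕1⊕1⊕1⊕0 = 0
s4 (pos 4,5,6,7,12,13,14,15): 0⊕0⊕1⊕0⊕0⊕1⊕1⊕0 = 1
s8 (pos 8,9,10,11,12,13,14,15): 0⊕1⊕1⊕1⊕0⊕1⊕1⊕0 = 1
Syndrome s8…s1 = 1100 → error at position 12.
Flip position 12: 100001001110110 → 100001001111110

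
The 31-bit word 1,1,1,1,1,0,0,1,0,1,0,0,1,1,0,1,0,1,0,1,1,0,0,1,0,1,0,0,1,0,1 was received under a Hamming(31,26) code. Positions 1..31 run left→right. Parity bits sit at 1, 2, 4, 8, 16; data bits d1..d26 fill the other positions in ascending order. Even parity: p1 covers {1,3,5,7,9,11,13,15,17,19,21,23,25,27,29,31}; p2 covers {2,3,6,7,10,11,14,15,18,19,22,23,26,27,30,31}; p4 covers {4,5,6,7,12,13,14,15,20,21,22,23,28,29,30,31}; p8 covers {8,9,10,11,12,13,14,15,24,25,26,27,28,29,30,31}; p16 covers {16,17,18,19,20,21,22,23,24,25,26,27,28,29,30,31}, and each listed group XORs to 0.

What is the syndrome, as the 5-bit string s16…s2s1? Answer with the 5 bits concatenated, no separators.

00011

s1 (pos 1,3,5,7,9,11,13,15,17,19,21,23,25,27,29,31): 1⊕1⊕1⊕0⊕0⊕0⊕1⊕0⊕0⊕0⊕1⊕0⊕0⊕0⊕1⊕1 = 1
s2 (pos 2,3,6,7,10,11,14,15,18,19,22,23,26,27,30,31): 1⊕1⊕0⊕0⊕1⊕0⊕1⊕0⊕1⊕0⊕0⊕0⊕1⊕0⊕0⊕1 = 1
s4 (pos 4,5,6,7,12,13,14,15,20,21,22,23,28,29,30,31): 1⊕1⊕0⊕0⊕0⊕1⊕1⊕0⊕1⊕1⊕0⊕0⊕0⊕1⊕0⊕1 = 0
s8 (pos 8,9,10,11,12,13,14,15,24,25,26,27,28,29,30,31): 1⊕0⊕1⊕0⊕0⊕1⊕1⊕0⊕1⊕0⊕1⊕0⊕0⊕1⊕0⊕1 = 0
s16 (pos 16,17,18,19,20,21,22,23,24,25,26,27,28,29,30,31): 1⊕0⊕1⊕0⊕1⊕1⊕0⊕0⊕1⊕0⊕1⊕0⊕0⊕1⊕0⊕1 = 0
Syndrome s16…s1 = 00011 → error at position 3.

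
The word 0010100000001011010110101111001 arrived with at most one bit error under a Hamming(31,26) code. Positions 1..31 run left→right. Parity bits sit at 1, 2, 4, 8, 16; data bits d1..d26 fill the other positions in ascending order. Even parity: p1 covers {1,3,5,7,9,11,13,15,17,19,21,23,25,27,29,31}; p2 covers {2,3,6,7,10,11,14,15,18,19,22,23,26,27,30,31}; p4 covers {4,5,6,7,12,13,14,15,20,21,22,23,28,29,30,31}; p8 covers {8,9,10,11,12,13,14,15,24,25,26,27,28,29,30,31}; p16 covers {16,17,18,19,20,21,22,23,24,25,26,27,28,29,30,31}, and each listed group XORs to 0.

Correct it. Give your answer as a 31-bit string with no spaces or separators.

0010100000101011010110101111001

s1 (pos 1,3,5,7,9,11,13,15,17,19,21,23,25,27,29,31): 0⊕1⊕1⊕0⊕0⊕0⊕1⊕1⊕0⊕0⊕1⊕1⊕1⊕1⊕0⊕1 = 1
s2 (pos 2,3,6,7,10,11,14,15,18,19,22,23,26,27,30,31): 0⊕1⊕0⊕0⊕0⊕0⊕0⊕1⊕1⊕0⊕0⊕1⊕1⊕1⊕0⊕1 = 1
s4 (pos 4,5,6,7,12,13,14,15,20,21,22,23,28,29,30,31): 0⊕1⊕0⊕0⊕0⊕1⊕0⊕1⊕1⊕1⊕0⊕1⊕1⊕0⊕0⊕1 = 0
s8 (pos 8,9,10,11,12,13,14,15,24,25,26,27,28,29,30,31): 0⊕0⊕0⊕0⊕0⊕1⊕0⊕1⊕0⊕1⊕1⊕1⊕1⊕0⊕0⊕1 = 1
s16 (pos 16,17,18,19,20,21,22,23,24,25,26,27,28,29,30,31): 1⊕0⊕1⊕0⊕1⊕1⊕0⊕1⊕0⊕1⊕1⊕1⊕1⊕0⊕0⊕1 = 0
Syndrome s16…s1 = 01011 → error at position 11.
Flip position 11: 0010100000001011010110101111001 → 0010100000101011010110101111001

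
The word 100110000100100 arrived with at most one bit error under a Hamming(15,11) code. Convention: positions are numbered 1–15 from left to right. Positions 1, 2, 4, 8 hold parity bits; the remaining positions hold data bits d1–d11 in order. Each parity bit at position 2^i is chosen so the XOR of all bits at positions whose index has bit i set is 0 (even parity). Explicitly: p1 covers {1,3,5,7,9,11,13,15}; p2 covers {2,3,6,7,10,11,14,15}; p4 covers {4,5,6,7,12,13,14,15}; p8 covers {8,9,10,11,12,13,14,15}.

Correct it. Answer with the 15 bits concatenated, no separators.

100110100100100

s1 (pos 1,3,5,7,9,11,13,15): 1⊕0⊕1⊕0⊕0⊕0⊕1⊕0 = 1
s2 (pos 2,3,6,7,10,11,14,15): 0⊕0⊕0⊕0⊕1⊕0⊕0⊕0 = 1
s4 (pos 4,5,6,7,12,13,14,15): 1⊕1⊕0⊕0⊕0⊕1⊕0⊕0 = 1
s8 (pos 8,9,10,11,12,13,14,15): 0⊕0⊕1⊕0⊕0⊕1⊕0⊕0 = 0
Syndrome s8…s1 = 0111 → error at position 7.
Flip position 7: 100110000100100 → 100110100100100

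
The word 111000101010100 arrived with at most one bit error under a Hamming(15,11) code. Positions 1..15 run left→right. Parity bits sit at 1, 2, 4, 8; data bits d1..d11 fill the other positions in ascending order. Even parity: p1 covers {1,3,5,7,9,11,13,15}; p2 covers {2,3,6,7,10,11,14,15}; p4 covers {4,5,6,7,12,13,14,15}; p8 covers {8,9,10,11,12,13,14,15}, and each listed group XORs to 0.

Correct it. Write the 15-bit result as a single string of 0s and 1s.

s1 (pos 1,3,5,7,9,11,13,15): 1⊕1⊕0⊕1⊕1⊕1⊕1⊕0 = 0
s2 (pos 2,3,6,7,10,11,14,15): 1⊕1⊕0⊕1⊕0⊕1⊕0⊕0 = 0
s4 (pos 4,5,6,7,12,13,14,15): 0⊕0⊕0⊕1⊕0⊕1⊕0⊕0 = 0
s8 (pos 8,9,10,11,12,13,14,15): 0⊕1⊕0⊕1⊕0⊕1⊕0⊕0 = 1
Syndrome s8…s1 = 1000 → error at position 8.
Flip position 8: 111000101010100 → 111000111010100

111000111010100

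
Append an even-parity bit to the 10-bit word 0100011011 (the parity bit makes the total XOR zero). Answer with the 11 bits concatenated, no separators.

01000110111

XOR of the 10 data bits: 0⊕1⊕0⊕0⊕0⊕1⊕1⊕0⊕1⊕1 = 1
Parity bit = 1 (so all 11 bits XOR to 0).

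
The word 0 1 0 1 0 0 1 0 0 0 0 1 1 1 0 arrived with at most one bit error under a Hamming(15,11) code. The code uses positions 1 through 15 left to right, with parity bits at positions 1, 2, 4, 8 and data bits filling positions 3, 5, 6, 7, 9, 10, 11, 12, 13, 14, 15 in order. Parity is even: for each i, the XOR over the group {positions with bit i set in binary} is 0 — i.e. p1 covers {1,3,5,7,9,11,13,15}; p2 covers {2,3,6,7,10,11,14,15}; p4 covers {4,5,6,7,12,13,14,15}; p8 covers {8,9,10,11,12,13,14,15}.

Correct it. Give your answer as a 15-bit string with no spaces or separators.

s1 (pos 1,3,5,7,9,11,13,15): 0⊕0⊕0⊕1⊕0⊕0⊕1⊕0 = 0
s2 (pos 2,3,6,7,10,11,14,15): 1⊕0⊕0⊕1⊕0⊕0⊕1⊕0 = 1
s4 (pos 4,5,6,7,12,13,14,15): 1⊕0⊕0⊕1⊕1⊕1⊕1⊕0 = 1
s8 (pos 8,9,10,11,12,13,14,15): 0⊕0⊕0⊕0⊕1⊕1⊕1⊕0 = 1
Syndrome s8…s1 = 1110 → error at position 14.
Flip position 14: 010100100001110 → 010100100001100

010100100001100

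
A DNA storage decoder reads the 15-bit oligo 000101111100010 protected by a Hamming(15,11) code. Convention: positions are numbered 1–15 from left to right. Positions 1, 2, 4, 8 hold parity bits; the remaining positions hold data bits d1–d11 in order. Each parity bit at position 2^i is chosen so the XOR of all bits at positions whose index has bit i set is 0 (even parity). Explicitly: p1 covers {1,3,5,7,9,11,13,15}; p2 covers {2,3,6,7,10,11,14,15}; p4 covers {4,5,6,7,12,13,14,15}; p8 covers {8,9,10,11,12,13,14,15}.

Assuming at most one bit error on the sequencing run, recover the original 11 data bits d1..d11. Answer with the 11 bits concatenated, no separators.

s1 (pos 1,3,5,7,9,11,13,15): 0⊕0⊕0⊕1⊕1⊕0⊕0⊕0 = 0
s2 (pos 2,3,6,7,10,11,14,15): 0⊕0⊕1⊕1⊕1⊕0⊕1⊕0 = 0
s4 (pos 4,5,6,7,12,13,14,15): 1⊕0⊕1⊕1⊕0⊕0⊕1⊕0 = 0
s8 (pos 8,9,10,11,12,13,14,15): 1⊕1⊕1⊕0⊕0⊕0⊕1⊕0 = 0
Syndrome s8…s1 = 0000 → no error.
Read data bits from positions 3,5,6,7,9,10,11,12,13,14,15: 00111100010

00111100010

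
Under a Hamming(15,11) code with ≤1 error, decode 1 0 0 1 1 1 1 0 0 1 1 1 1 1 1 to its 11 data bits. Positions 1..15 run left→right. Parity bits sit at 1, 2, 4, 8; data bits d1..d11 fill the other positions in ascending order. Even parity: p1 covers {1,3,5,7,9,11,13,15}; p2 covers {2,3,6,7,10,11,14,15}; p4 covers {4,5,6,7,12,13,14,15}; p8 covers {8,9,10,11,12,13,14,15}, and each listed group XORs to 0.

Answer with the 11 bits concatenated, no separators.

s1 (pos 1,3,5,7,9,11,13,15): 1⊕0⊕1⊕1⊕0⊕1⊕1⊕1 = 0
s2 (pos 2,3,6,7,10,11,14,15): 0⊕0⊕1⊕1⊕1⊕1⊕1⊕1 = 0
s4 (pos 4,5,6,7,12,13,14,15): 1⊕1⊕1⊕1⊕1⊕1⊕1⊕1 = 0
s8 (pos 8,9,10,11,12,13,14,15): 0⊕0⊕1⊕1⊕1⊕1⊕1⊕1 = 0
Syndrome s8…s1 = 0000 → no error.
Read data bits from positions 3,5,6,7,9,10,11,12,13,14,15: 01110111111

01110111111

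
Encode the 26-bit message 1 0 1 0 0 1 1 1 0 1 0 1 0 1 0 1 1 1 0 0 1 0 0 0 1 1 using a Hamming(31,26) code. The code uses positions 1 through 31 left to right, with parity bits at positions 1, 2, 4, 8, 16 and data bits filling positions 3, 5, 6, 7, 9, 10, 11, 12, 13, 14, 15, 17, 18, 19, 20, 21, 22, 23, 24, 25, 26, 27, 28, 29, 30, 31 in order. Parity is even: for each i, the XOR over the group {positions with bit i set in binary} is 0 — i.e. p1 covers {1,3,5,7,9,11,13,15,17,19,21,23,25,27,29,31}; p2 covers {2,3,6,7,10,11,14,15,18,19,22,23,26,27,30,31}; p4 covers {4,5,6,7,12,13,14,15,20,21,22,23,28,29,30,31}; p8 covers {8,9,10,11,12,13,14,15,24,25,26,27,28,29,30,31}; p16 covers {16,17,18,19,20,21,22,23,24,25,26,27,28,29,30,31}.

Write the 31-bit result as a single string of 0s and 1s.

Place data at non-parity positions: p1 p2 1 p4 0 1 0 p8 0 1 1 1 0 1 0 p16 1 0 1 0 1 1 1 0 0 1 0 0 0 1 1
p1 (pos 1,3,5,7,9,11,13,15,17,19,21,23,25,27,29,31): XOR of data positions = 1⊕0⊕0⊕0⊕1⊕0⊕0⊕1⊕1⊕1⊕1⊕0⊕0⊕0⊕1 = 1
p2 (pos 2,3,6,7,10,11,14,15,18,19,22,23,26,27,30,31): XOR of data positions = 1⊕1⊕0⊕1⊕1⊕1⊕0⊕0⊕1⊕1⊕1⊕1⊕0⊕1⊕1 = 1
p4 (pos 4,5,6,7,12,13,14,15,20,21,22,23,28,29,30,31): XOR of data positions = 0⊕1⊕0⊕1⊕0⊕1⊕0⊕0⊕1⊕1⊕1⊕0⊕0⊕1⊕1 = 0
p8 (pos 8,9,10,11,12,13,14,15,24,25,26,27,28,29,30,31): XOR of data positions = 0⊕1⊕1⊕1⊕0⊕1⊕0⊕0⊕0⊕1⊕0⊕0⊕0⊕1⊕1 = 1
p16 (pos 16,17,18,19,20,21,22,23,24,25,26,27,28,29,30,31): XOR of data positions = 1⊕0⊕1⊕0⊕1⊕1⊕1⊕0⊕0⊕1⊕0⊕0⊕0⊕1⊕1 = 0
Codeword: 1110010101110100101011100100011

1110010101110100101011100100011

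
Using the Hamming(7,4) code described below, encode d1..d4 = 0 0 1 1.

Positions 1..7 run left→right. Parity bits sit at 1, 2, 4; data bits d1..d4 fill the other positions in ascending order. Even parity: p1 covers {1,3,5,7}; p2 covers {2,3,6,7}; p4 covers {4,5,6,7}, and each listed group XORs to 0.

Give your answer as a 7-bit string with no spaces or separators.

1000011

Place data at non-parity positions: p1 p2 0 p4 0 1 1
p1 (pos 1,3,5,7): XOR of data positions = 0⊕0⊕1 = 1
p2 (pos 2,3,6,7): XOR of data positions = 0⊕1⊕1 = 0
p4 (pos 4,5,6,7): XOR of data positions = 0⊕1⊕1 = 0
Codeword: 1000011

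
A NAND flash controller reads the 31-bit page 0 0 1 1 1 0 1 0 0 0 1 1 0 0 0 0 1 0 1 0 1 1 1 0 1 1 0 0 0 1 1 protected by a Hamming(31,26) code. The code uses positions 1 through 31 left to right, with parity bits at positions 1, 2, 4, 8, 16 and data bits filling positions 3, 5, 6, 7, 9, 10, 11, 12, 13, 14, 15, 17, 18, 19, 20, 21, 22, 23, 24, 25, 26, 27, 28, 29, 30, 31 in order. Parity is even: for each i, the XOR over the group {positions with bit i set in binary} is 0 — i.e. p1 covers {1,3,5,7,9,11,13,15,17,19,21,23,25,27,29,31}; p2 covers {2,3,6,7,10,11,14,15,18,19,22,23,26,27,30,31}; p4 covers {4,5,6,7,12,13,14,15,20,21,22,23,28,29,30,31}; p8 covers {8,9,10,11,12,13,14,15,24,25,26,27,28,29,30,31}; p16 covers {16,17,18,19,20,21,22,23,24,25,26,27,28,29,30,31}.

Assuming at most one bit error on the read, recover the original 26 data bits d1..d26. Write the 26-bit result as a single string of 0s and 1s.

s1 (pos 1,3,5,7,9,11,13,15,17,19,21,23,25,27,29,31): 0⊕1⊕1⊕1⊕0⊕1⊕0⊕0⊕1⊕1⊕1⊕1⊕1⊕0⊕0⊕1 = 0
s2 (pos 2,3,6,7,10,11,14,15,18,19,22,23,26,27,30,31): 0⊕1⊕0⊕1⊕0⊕1⊕0⊕0⊕0⊕1⊕1⊕1⊕1⊕0⊕1⊕1 = 1
s4 (pos 4,5,6,7,12,13,14,15,20,21,22,23,28,29,30,31): 1⊕1⊕0⊕1⊕1⊕0⊕0⊕0⊕0⊕1⊕1⊕1⊕0⊕0⊕1⊕1 = 1
s8 (pos 8,9,10,11,12,13,14,15,24,25,26,27,28,29,30,31): 0⊕0⊕0⊕1⊕1⊕0⊕0⊕0⊕0⊕1⊕1⊕0⊕0⊕0⊕1⊕1 = 0
s16 (pos 16,17,18,19,20,21,22,23,24,25,26,27,28,29,30,31): 0⊕1⊕0⊕1⊕0⊕1⊕1⊕1⊕0⊕1⊕1⊕0⊕0⊕0⊕1⊕1 = 1
Syndrome s16…s1 = 10110 → error at position 22.
Flip position 22: 0011101000110000101011101100011 → 0011101000110000101010101100011
Read data bits from positions 3,5,6,7,9,10,11,12,13,14,15,17,18,19,20,21,22,23,24,25,26,27,28,29,30,31: 11010011000101010101100011

11010011000101010101100011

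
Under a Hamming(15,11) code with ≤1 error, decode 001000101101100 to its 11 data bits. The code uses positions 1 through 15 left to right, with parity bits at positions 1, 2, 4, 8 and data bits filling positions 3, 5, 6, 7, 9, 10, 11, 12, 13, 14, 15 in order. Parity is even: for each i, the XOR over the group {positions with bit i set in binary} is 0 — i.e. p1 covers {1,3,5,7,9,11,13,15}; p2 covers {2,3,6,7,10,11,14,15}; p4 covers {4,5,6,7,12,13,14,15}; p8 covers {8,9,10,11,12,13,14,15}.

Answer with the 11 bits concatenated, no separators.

10111101100

s1 (pos 1,3,5,7,9,11,13,15): 0⊕1⊕0⊕1⊕1⊕0⊕1⊕0 = 0
s2 (pos 2,3,6,7,10,11,14,15): 0⊕1⊕0⊕1⊕1⊕0⊕0⊕0 = 1
s4 (pos 4,5,6,7,12,13,14,15): 0⊕0⊕0⊕1⊕1⊕1⊕0⊕0 = 1
s8 (pos 8,9,10,11,12,13,14,15): 0⊕1⊕1⊕0⊕1⊕1⊕0⊕0 = 0
Syndrome s8…s1 = 0110 → error at position 6.
Flip position 6: 001000101101100 → 001001101101100
Read data bits from positions 3,5,6,7,9,10,11,12,13,14,15: 10111101100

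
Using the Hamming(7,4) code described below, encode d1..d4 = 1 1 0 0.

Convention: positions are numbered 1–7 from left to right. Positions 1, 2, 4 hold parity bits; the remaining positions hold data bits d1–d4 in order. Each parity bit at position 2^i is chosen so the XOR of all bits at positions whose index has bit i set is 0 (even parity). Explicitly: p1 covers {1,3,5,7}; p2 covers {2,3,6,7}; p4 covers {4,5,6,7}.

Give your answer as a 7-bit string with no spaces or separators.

0111100

Place data at non-parity positions: p1 p2 1 p4 1 0 0
p1 (pos 1,3,5,7): XOR of data positions = 1⊕1⊕0 = 0
p2 (pos 2,3,6,7): XOR of data positions = 1⊕0⊕0 = 1
p4 (pos 4,5,6,7): XOR of data positions = 1⊕0⊕0 = 1
Codeword: 0111100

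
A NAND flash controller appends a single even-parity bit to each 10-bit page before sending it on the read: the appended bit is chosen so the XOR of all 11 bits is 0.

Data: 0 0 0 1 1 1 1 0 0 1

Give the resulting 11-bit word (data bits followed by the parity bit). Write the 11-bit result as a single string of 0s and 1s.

XOR of the 10 data bits: 0⊕0⊕0⊕1⊕1⊕1⊕1⊕0⊕0⊕1 = 1
Parity bit = 1 (so all 11 bits XOR to 0).

00011110011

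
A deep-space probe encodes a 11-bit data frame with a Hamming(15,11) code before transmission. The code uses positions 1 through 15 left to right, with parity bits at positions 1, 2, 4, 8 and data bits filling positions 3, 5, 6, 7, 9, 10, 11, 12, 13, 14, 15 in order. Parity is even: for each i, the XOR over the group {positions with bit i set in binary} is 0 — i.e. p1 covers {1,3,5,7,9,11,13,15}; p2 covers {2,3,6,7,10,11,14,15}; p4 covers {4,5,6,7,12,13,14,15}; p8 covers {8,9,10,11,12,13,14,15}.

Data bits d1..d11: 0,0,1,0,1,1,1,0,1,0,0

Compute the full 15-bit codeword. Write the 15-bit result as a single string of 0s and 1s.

110001001110100

Place data at non-parity positions: p1 p2 0 p4 0 1 0 p8 1 1 1 0 1 0 0
p1 (pos 1,3,5,7,9,11,13,15): XOR of data positions = 0⊕0⊕0⊕1⊕1⊕1⊕0 = 1
p2 (pos 2,3,6,7,10,11,14,15): XOR of data positions = 0⊕1⊕0⊕1⊕1⊕0⊕0 = 1
p4 (pos 4,5,6,7,12,13,14,15): XOR of data positions = 0⊕1⊕0⊕0⊕1⊕0⊕0 = 0
p8 (pos 8,9,10,11,12,13,14,15): XOR of data positions = 1⊕1⊕1⊕0⊕1⊕0⊕0 = 0
Codeword: 110001001110100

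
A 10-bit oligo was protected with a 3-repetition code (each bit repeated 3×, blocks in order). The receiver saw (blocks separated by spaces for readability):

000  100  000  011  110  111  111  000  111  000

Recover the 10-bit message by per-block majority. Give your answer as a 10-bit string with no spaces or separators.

0001111010

Block 1 (000): 0 ones → 0
Block 2 (100): 1 one → 0
Block 3 (000): 0 ones → 0
Block 4 (011): 2 ones → 1
Block 5 (110): 2 ones → 1
Block 6 (111): 3 ones → 1
Block 7 (111): 3 ones → 1
Block 8 (000): 0 ones → 0
Block 9 (111): 3 ones → 1
Block 10 (000): 0 ones → 0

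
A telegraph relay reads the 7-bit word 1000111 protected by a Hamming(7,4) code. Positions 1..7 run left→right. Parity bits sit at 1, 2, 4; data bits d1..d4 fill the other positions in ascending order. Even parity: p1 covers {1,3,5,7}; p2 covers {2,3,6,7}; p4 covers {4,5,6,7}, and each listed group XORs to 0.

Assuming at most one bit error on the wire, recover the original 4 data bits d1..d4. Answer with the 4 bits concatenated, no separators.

s1 (pos 1,3,5,7): 1⊕0⊕1⊕1 = 1
s2 (pos 2,3,6,7): 0⊕0⊕1⊕1 = 0
s4 (pos 4,5,6,7): 0⊕1⊕1⊕1 = 1
Syndrome s4…s1 = 101 → error at position 5.
Flip position 5: 1000111 → 1000011
Read data bits from positions 3,5,6,7: 0011

0011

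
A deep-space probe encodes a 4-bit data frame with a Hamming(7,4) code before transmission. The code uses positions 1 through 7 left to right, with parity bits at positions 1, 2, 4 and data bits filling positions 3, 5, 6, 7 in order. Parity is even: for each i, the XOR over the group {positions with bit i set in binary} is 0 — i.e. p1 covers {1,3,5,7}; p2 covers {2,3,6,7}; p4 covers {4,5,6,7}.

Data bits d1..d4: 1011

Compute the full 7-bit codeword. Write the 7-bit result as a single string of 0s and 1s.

0110011

Place data at non-parity positions: p1 p2 1 p4 0 1 1
p1 (pos 1,3,5,7): XOR of data positions = 1⊕0⊕1 = 0
p2 (pos 2,3,6,7): XOR of data positions = 1⊕1⊕1 = 1
p4 (pos 4,5,6,7): XOR of data positions = 0⊕1⊕1 = 0
Codeword: 0110011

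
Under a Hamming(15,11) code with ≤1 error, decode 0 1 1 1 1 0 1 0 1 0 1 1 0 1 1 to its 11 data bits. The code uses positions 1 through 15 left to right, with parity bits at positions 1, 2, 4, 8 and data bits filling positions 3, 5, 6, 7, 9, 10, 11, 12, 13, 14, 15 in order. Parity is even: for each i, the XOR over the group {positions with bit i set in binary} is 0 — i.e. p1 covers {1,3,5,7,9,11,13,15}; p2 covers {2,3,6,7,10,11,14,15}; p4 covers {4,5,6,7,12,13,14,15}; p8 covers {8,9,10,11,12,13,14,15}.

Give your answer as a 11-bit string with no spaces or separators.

11011011011

s1 (pos 1,3,5,7,9,11,13,15): 0⊕1⊕1⊕1⊕1⊕1⊕0⊕1 = 0
s2 (pos 2,3,6,7,10,11,14,15): 1⊕1⊕0⊕1⊕0⊕1⊕1⊕1 = 0
s4 (pos 4,5,6,7,12,13,14,15): 1⊕1⊕0⊕1⊕1⊕0⊕1⊕1 = 0
s8 (pos 8,9,10,11,12,13,14,15): 0⊕1⊕0⊕1⊕1⊕0⊕1⊕1 = 1
Syndrome s8…s1 = 1000 → error at position 8.
Flip position 8: 011110101011011 → 011110111011011
Read data bits from positions 3,5,6,7,9,10,11,12,13,14,15: 11011011011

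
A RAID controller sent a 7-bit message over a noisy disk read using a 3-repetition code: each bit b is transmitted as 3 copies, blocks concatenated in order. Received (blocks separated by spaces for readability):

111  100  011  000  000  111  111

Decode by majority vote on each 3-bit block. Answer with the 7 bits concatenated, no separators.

1010011

Block 1 (111): 3 ones → 1
Block 2 (100): 1 one → 0
Block 3 (011): 2 ones → 1
Block 4 (000): 0 ones → 0
Block 5 (000): 0 ones → 0
Block 6 (111): 3 ones → 1
Block 7 (111): 3 ones → 1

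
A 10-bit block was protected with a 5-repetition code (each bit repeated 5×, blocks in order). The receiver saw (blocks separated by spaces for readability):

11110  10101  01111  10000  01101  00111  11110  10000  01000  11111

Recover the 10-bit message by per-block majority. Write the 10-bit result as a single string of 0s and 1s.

Block 1 (11110): 4 ones → 1
Block 2 (10101): 3 ones → 1
Block 3 (01111): 4 ones → 1
Block 4 (10000): 1 one → 0
Block 5 (01101): 3 ones → 1
Block 6 (00111): 3 ones → 1
Block 7 (11110): 4 ones → 1
Block 8 (10000): 1 one → 0
Block 9 (01000): 1 one → 0
Block 10 (11111): 5 ones → 1

1110111001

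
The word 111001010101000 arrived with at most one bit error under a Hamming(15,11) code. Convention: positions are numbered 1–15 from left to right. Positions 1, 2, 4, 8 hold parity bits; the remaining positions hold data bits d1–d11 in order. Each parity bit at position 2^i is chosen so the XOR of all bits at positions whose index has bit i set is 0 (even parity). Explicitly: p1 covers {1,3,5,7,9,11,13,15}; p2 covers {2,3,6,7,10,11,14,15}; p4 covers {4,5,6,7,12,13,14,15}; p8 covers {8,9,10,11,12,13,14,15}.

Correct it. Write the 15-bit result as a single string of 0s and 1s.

111001000101000

s1 (pos 1,3,5,7,9,11,13,15): 1⊕1⊕0⊕0⊕0⊕0⊕0⊕0 = 0
s2 (pos 2,3,6,7,10,11,14,15): 1⊕1⊕1⊕0⊕1⊕0⊕0⊕0 = 0
s4 (pos 4,5,6,7,12,13,14,15): 0⊕0⊕1⊕0⊕1⊕0⊕0⊕0 = 0
s8 (pos 8,9,10,11,12,13,14,15): 1⊕0⊕1⊕0⊕1⊕0⊕0⊕0 = 1
Syndrome s8…s1 = 1000 → error at position 8.
Flip position 8: 111001010101000 → 111001000101000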